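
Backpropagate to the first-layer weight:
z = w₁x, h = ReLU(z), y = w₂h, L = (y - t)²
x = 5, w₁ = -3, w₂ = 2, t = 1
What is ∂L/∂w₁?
∂L/∂w₁ = 0

Forward pass:
z = w₁x = -3×5 = -15
h = ReLU(-15) = 0
y = w₂h = 2×0 = 0

Backward pass:
∂L/∂y = 2(y - t) = 2(0 - 1) = -2
∂y/∂h = w₂ = 2
∂h/∂z = 0 (ReLU derivative)
∂z/∂w₁ = x = 5

∂L/∂w₁ = -2 × 2 × 0 × 5 = 0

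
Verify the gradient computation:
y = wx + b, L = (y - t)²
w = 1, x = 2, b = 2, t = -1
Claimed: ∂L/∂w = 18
Incorrect

y = (1)(2) + 2 = 4
∂L/∂y = 2(y - t) = 2(4 - -1) = 10
∂y/∂w = x = 2
∂L/∂w = 10 × 2 = 20

Claimed value: 18
Incorrect: The correct gradient is 20.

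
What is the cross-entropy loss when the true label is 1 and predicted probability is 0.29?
L = 1.238

L = -1·log(0.29) - 0·log(0.71) = -log(0.29) = 1.238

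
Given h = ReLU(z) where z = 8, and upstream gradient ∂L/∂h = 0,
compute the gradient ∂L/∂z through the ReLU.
∂L/∂z = 0

h = ReLU(8) = 8
Since z > 0: ∂h/∂z = 1
∂L/∂z = ∂L/∂h · ∂h/∂z = 0 × 1 = 0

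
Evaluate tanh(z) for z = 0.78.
0.6527

tanh(0.78) = (e^(0.78) - e^(-0.78))/(e^(0.78) + e^(-0.78)) = 0.6527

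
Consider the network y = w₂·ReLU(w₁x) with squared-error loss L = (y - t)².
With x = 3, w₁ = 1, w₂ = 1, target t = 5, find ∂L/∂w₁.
∂L/∂w₁ = -12

Forward pass:
z = w₁x = 1×3 = 3
h = ReLU(3) = 3
y = w₂h = 1×3 = 3

Backward pass:
∂L/∂y = 2(y - t) = 2(3 - 5) = -4
∂y/∂h = w₂ = 1
∂h/∂z = 1 (ReLU derivative)
∂z/∂w₁ = x = 3

∂L/∂w₁ = -4 × 1 × 1 × 3 = -12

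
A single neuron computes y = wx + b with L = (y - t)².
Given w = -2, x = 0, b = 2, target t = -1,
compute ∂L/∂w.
∂L/∂w = 0

y = wx + b = (-2)(0) + 2 = 2
∂L/∂y = 2(y - t) = 2(2 - -1) = 6
∂y/∂w = x = 0
∂L/∂w = ∂L/∂y · ∂y/∂w = 6 × 0 = 0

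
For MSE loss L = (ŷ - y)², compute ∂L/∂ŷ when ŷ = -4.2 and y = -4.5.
∂L/∂ŷ = 0.6

∂L/∂ŷ = 2(ŷ - y) = 2(-4.2 - -4.5) = 2(0.3) = 0.6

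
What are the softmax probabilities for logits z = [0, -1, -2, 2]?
p = [0.1125, 0.0414, 0.0152, 0.831]

exp(z) = [1, 0.3679, 0.1353, 7.389]
Sum = 8.892
p = [0.1125, 0.0414, 0.0152, 0.831]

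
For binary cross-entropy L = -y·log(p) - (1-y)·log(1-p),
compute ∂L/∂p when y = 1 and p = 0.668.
∂L/∂p = -1.497

∂L/∂p = -y/p + (1-y)/(1-p) = -1/0.668 + 0 = -1.497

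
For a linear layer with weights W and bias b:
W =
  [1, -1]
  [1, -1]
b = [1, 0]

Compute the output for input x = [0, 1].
y = [0, -1]

Wx = [1×0 + -1×1, 1×0 + -1×1]
   = [-1, -1]
y = Wx + b = [-1 + 1, -1 + 0] = [0, -1]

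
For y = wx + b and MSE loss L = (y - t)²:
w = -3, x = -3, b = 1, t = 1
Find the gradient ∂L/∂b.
∂L/∂b = 18

y = wx + b = (-3)(-3) + 1 = 10
∂L/∂y = 2(y - t) = 2(10 - 1) = 18
∂y/∂b = 1
∂L/∂b = ∂L/∂y · ∂y/∂b = 18 × 1 = 18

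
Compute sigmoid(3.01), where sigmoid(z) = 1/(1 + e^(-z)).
0.953

sigmoid(3.01) = 1/(1 + e^(-3.01)) = 1/(1 + 0.04929) = 0.953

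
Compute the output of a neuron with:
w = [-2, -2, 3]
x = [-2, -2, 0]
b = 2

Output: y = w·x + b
y = 10

y = (-2)(-2) + (-2)(-2) + (3)(0) + 2 = 10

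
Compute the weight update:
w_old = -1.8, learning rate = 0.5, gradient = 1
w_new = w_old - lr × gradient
w_new = -2.3

w_new = w - η·∂L/∂w = -1.8 - 0.5×(1) = -1.8 - (0.5) = -2.3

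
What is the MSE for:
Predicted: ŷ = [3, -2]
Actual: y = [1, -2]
MSE = 2

MSE = (1/2)((3-1)² + (-2--2)²) = (1/2)(4 + 0) = 2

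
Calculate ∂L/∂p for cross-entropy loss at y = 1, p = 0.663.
∂L/∂p = -1.508

∂L/∂p = -y/p + (1-y)/(1-p) = -1/0.663 + 0 = -1.508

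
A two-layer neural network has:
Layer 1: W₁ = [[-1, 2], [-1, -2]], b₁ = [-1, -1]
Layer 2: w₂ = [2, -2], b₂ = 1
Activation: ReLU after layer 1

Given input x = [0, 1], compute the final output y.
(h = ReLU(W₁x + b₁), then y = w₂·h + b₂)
y = 3

Layer 1 pre-activation: z₁ = [1, -3]
After ReLU: h = [1, 0]
Layer 2 output: y = 2×1 + -2×0 + 1 = 3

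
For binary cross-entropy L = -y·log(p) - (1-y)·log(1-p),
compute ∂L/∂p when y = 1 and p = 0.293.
∂L/∂p = -3.413

∂L/∂p = -y/p + (1-y)/(1-p) = -1/0.293 + 0 = -3.413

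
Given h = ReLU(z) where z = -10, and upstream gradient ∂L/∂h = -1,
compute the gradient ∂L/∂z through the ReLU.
∂L/∂z = 0

h = ReLU(-10) = 0
Since z < 0: ∂h/∂z = 0
∂L/∂z = ∂L/∂h · ∂h/∂z = -1 × 0 = 0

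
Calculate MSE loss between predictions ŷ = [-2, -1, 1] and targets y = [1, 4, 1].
MSE = 11.33

MSE = (1/3)((-2-1)² + (-1-4)² + (1-1)²) = (1/3)(9 + 25 + 0) = 11.33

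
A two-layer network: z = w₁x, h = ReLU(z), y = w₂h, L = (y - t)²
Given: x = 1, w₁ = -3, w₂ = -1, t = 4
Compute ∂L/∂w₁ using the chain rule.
∂L/∂w₁ = 0

Forward pass:
z = w₁x = -3×1 = -3
h = ReLU(-3) = 0
y = w₂h = -1×0 = 0

Backward pass:
∂L/∂y = 2(y - t) = 2(0 - 4) = -8
∂y/∂h = w₂ = -1
∂h/∂z = 0 (ReLU derivative)
∂z/∂w₁ = x = 1

∂L/∂w₁ = -8 × -1 × 0 × 1 = 0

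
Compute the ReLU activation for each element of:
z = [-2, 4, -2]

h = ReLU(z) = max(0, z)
h = [0, 4, 0]

ReLU applied element-wise: max(0,-2)=0, max(0,4)=4, max(0,-2)=0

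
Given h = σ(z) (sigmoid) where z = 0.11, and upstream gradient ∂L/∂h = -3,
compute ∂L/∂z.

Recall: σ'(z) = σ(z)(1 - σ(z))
∂L/∂z = -0.7477

σ(0.11) = 0.5275
σ'(0.11) = σ(0.11)(1 - σ(0.11)) = 0.5275 × 0.4725 = 0.2492
∂L/∂z = ∂L/∂h · σ'(z) = -3 × 0.2492 = -0.7477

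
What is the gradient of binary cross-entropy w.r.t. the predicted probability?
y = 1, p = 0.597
∂L/∂p = -1.675

∂L/∂p = -y/p + (1-y)/(1-p) = -1/0.597 + 0 = -1.675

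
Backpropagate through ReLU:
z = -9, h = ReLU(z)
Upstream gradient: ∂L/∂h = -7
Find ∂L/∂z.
∂L/∂z = 0

h = ReLU(-9) = 0
Since z < 0: ∂h/∂z = 0
∂L/∂z = ∂L/∂h · ∂h/∂z = -7 × 0 = 0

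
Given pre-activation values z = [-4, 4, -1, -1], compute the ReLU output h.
h = [0, 4, 0, 0]

ReLU applied element-wise: max(0,-4)=0, max(0,4)=4, max(0,-1)=0, max(0,-1)=0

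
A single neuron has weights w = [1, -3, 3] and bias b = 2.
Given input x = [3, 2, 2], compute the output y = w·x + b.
y = 5

y = (1)(3) + (-3)(2) + (3)(2) + 2 = 5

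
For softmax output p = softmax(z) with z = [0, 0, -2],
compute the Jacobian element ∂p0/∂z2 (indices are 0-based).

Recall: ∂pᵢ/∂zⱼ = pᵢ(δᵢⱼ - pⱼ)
∂p0/∂z2 = -0.02968

p = softmax(z) = [0.4683, 0.4683, 0.06338]
p0 = 0.4683, p2 = 0.06338

∂p0/∂z2 = -p0 × p2 = -0.4683 × 0.06338 = -0.02968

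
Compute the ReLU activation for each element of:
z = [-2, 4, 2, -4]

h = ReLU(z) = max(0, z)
h = [0, 4, 2, 0]

ReLU applied element-wise: max(0,-2)=0, max(0,4)=4, max(0,2)=2, max(0,-4)=0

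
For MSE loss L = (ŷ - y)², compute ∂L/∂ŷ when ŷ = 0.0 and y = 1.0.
∂L/∂ŷ = -2.0

∂L/∂ŷ = 2(ŷ - y) = 2(0.0 - 1.0) = 2(-1.0) = -2.0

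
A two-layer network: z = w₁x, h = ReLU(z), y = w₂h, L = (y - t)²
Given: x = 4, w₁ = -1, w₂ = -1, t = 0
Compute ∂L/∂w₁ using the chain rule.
∂L/∂w₁ = 0

Forward pass:
z = w₁x = -1×4 = -4
h = ReLU(-4) = 0
y = w₂h = -1×0 = 0

Backward pass:
∂L/∂y = 2(y - t) = 2(0 - 0) = 0
∂y/∂h = w₂ = -1
∂h/∂z = 0 (ReLU derivative)
∂z/∂w₁ = x = 4

∂L/∂w₁ = 0 × -1 × 0 × 4 = 0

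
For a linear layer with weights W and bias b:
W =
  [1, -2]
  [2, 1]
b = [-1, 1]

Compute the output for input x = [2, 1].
y = [-1, 6]

Wx = [1×2 + -2×1, 2×2 + 1×1]
   = [0, 5]
y = Wx + b = [0 + -1, 5 + 1] = [-1, 6]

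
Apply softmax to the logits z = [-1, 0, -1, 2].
p = [0.0403, 0.1096, 0.0403, 0.8098]

exp(z) = [0.3679, 1, 0.3679, 7.389]
Sum = 9.125
p = [0.0403, 0.1096, 0.0403, 0.8098]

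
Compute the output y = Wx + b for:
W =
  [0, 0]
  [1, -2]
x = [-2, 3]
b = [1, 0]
y = [1, -8]

Wx = [0×-2 + 0×3, 1×-2 + -2×3]
   = [0, -8]
y = Wx + b = [0 + 1, -8 + 0] = [1, -8]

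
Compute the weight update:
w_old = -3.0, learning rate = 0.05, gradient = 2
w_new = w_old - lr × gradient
w_new = -3.1

w_new = w - η·∂L/∂w = -3.0 - 0.05×(2) = -3.0 - (0.1) = -3.1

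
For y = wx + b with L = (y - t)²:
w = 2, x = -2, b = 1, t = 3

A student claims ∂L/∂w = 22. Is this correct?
Incorrect

y = (2)(-2) + 1 = -3
∂L/∂y = 2(y - t) = 2(-3 - 3) = -12
∂y/∂w = x = -2
∂L/∂w = -12 × -2 = 24

Claimed value: 22
Incorrect: The correct gradient is 24.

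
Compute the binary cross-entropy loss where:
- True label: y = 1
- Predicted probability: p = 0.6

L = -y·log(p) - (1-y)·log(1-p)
L = 0.5108

L = -1·log(0.6) - 0·log(0.4) = -log(0.6) = 0.5108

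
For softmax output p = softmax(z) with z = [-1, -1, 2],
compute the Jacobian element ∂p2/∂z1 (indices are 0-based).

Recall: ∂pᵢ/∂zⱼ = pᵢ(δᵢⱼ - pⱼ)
∂p2/∂z1 = -0.04118

p = softmax(z) = [0.04528, 0.04528, 0.9094]
p2 = 0.9094, p1 = 0.04528

∂p2/∂z1 = -p2 × p1 = -0.9094 × 0.04528 = -0.04118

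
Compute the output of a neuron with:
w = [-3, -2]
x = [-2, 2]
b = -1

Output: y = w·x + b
y = 1

y = (-3)(-2) + (-2)(2) + -1 = 1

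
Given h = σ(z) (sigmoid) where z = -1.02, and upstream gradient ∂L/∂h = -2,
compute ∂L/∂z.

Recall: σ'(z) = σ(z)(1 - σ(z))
∂L/∂z = -0.3896

σ(-1.02) = 0.265
σ'(-1.02) = σ(-1.02)(1 - σ(-1.02)) = 0.265 × 0.735 = 0.1948
∂L/∂z = ∂L/∂h · σ'(z) = -2 × 0.1948 = -0.3896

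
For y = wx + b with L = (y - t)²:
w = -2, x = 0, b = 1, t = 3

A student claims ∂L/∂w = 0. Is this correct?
Correct

y = (-2)(0) + 1 = 1
∂L/∂y = 2(y - t) = 2(1 - 3) = -4
∂y/∂w = x = 0
∂L/∂w = -4 × 0 = 0

Claimed value: 0
Correct: The correct gradient is 0.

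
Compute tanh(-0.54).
-0.493

tanh(-0.54) = (e^(-0.54) - e^(0.54))/(e^(-0.54) + e^(0.54)) = -0.493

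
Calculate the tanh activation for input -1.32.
-0.8668

tanh(-1.32) = (e^(-1.32) - e^(1.32))/(e^(-1.32) + e^(1.32)) = -0.8668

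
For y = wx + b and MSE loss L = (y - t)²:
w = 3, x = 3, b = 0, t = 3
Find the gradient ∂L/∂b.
∂L/∂b = 12

y = wx + b = (3)(3) + 0 = 9
∂L/∂y = 2(y - t) = 2(9 - 3) = 12
∂y/∂b = 1
∂L/∂b = ∂L/∂y · ∂y/∂b = 12 × 1 = 12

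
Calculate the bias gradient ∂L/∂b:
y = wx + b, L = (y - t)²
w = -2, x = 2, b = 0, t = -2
∂L/∂b = -4

y = wx + b = (-2)(2) + 0 = -4
∂L/∂y = 2(y - t) = 2(-4 - -2) = -4
∂y/∂b = 1
∂L/∂b = ∂L/∂y · ∂y/∂b = -4 × 1 = -4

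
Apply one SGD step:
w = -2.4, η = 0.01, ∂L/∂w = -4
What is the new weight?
w_new = -2.36

w_new = w - η·∂L/∂w = -2.4 - 0.01×(-4) = -2.4 - (-0.04) = -2.36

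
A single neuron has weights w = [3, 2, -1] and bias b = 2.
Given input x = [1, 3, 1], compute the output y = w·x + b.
y = 10

y = (3)(1) + (2)(3) + (-1)(1) + 2 = 10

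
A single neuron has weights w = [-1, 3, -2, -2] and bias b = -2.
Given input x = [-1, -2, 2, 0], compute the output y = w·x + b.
y = -11

y = (-1)(-1) + (3)(-2) + (-2)(2) + (-2)(0) + -2 = -11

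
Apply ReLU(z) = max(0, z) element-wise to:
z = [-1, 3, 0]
h = [0, 3, 0]

ReLU applied element-wise: max(0,-1)=0, max(0,3)=3, max(0,0)=0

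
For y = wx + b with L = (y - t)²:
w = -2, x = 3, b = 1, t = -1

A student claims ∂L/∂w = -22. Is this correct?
Incorrect

y = (-2)(3) + 1 = -5
∂L/∂y = 2(y - t) = 2(-5 - -1) = -8
∂y/∂w = x = 3
∂L/∂w = -8 × 3 = -24

Claimed value: -22
Incorrect: The correct gradient is -24.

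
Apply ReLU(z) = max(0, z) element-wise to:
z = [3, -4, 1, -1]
h = [3, 0, 1, 0]

ReLU applied element-wise: max(0,3)=3, max(0,-4)=0, max(0,1)=1, max(0,-1)=0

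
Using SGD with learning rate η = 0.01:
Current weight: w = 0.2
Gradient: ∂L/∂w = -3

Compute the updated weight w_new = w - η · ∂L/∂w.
w_new = 0.23

w_new = w - η·∂L/∂w = 0.2 - 0.01×(-3) = 0.2 - (-0.03) = 0.23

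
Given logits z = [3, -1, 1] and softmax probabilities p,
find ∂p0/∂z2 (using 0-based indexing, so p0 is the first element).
∂p0/∂z2 = -0.1017

p = softmax(z) = [0.8668, 0.01588, 0.1173]
p0 = 0.8668, p2 = 0.1173

∂p0/∂z2 = -p0 × p2 = -0.8668 × 0.1173 = -0.1017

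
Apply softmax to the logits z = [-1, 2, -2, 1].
p = [0.0347, 0.6964, 0.0128, 0.2562]

exp(z) = [0.3679, 7.389, 0.1353, 2.718]
Sum = 10.61
p = [0.0347, 0.6964, 0.0128, 0.2562]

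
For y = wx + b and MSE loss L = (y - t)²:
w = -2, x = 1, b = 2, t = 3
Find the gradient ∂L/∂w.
∂L/∂w = -6

y = wx + b = (-2)(1) + 2 = 0
∂L/∂y = 2(y - t) = 2(0 - 3) = -6
∂y/∂w = x = 1
∂L/∂w = ∂L/∂y · ∂y/∂w = -6 × 1 = -6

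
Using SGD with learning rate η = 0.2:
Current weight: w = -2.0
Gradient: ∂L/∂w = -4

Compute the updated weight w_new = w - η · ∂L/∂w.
w_new = -1.2

w_new = w - η·∂L/∂w = -2.0 - 0.2×(-4) = -2.0 - (-0.8) = -1.2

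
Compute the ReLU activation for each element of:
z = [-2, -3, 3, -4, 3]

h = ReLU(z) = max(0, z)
h = [0, 0, 3, 0, 3]

ReLU applied element-wise: max(0,-2)=0, max(0,-3)=0, max(0,3)=3, max(0,-4)=0, max(0,3)=3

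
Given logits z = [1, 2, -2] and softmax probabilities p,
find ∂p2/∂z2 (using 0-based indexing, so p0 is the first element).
∂p2/∂z2 = 0.01304

p = softmax(z) = [0.2654, 0.7214, 0.01321]
p2 = 0.01321

∂p2/∂z2 = p2(1 - p2) = 0.01321 × (1 - 0.01321) = 0.01304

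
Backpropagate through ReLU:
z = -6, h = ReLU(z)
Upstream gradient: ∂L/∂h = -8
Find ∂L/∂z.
∂L/∂z = 0

h = ReLU(-6) = 0
Since z < 0: ∂h/∂z = 0
∂L/∂z = ∂L/∂h · ∂h/∂z = -8 × 0 = 0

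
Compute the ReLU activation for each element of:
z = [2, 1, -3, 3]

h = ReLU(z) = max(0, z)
h = [2, 1, 0, 3]

ReLU applied element-wise: max(0,2)=2, max(0,1)=1, max(0,-3)=0, max(0,3)=3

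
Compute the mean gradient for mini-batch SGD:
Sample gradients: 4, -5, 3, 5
Average gradient = 1.75

Average = (1/4)(4 + -5 + 3 + 5) = 7/4 = 1.75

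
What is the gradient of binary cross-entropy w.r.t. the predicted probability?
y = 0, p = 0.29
∂L/∂p = 1.408

∂L/∂p = -y/p + (1-y)/(1-p) = 0 + 1/0.71 = 1.408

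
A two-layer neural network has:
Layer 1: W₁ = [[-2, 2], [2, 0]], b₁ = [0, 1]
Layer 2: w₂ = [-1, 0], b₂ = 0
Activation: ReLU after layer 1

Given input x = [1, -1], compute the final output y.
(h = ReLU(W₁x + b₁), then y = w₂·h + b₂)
y = 0

Layer 1 pre-activation: z₁ = [-4, 3]
After ReLU: h = [0, 3]
Layer 2 output: y = -1×0 + 0×3 + 0 = 0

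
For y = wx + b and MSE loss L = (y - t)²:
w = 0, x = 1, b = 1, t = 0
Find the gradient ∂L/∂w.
∂L/∂w = 2

y = wx + b = (0)(1) + 1 = 1
∂L/∂y = 2(y - t) = 2(1 - 0) = 2
∂y/∂w = x = 1
∂L/∂w = ∂L/∂y · ∂y/∂w = 2 × 1 = 2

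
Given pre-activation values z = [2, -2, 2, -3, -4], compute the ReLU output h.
h = [2, 0, 2, 0, 0]

ReLU applied element-wise: max(0,2)=2, max(0,-2)=0, max(0,2)=2, max(0,-3)=0, max(0,-4)=0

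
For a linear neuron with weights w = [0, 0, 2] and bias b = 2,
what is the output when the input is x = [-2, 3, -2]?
y = -2

y = (0)(-2) + (0)(3) + (2)(-2) + 2 = -2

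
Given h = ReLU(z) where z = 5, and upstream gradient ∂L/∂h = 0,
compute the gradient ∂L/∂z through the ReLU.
∂L/∂z = 0

h = ReLU(5) = 5
Since z > 0: ∂h/∂z = 1
∂L/∂z = ∂L/∂h · ∂h/∂z = 0 × 1 = 0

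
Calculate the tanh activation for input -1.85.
-0.9517

tanh(-1.85) = (e^(-1.85) - e^(1.85))/(e^(-1.85) + e^(1.85)) = -0.9517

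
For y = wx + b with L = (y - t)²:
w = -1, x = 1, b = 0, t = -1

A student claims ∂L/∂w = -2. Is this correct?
Incorrect

y = (-1)(1) + 0 = -1
∂L/∂y = 2(y - t) = 2(-1 - -1) = 0
∂y/∂w = x = 1
∂L/∂w = 0 × 1 = 0

Claimed value: -2
Incorrect: The correct gradient is 0.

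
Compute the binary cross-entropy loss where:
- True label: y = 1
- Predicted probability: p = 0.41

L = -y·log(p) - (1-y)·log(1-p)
L = 0.8916

L = -1·log(0.41) - 0·log(0.59) = -log(0.41) = 0.8916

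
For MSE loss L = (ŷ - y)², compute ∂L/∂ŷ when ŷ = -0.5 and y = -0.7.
∂L/∂ŷ = 0.4

∂L/∂ŷ = 2(ŷ - y) = 2(-0.5 - -0.7) = 2(0.2) = 0.4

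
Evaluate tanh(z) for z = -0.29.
-0.2821

tanh(-0.29) = (e^(-0.29) - e^(0.29))/(e^(-0.29) + e^(0.29)) = -0.2821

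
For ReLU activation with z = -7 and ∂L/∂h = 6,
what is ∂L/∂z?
∂L/∂z = 0

h = ReLU(-7) = 0
Since z < 0: ∂h/∂z = 0
∂L/∂z = ∂L/∂h · ∂h/∂z = 6 × 0 = 0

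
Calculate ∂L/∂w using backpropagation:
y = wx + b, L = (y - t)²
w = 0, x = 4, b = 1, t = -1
∂L/∂w = 16

y = wx + b = (0)(4) + 1 = 1
∂L/∂y = 2(y - t) = 2(1 - -1) = 4
∂y/∂w = x = 4
∂L/∂w = ∂L/∂y · ∂y/∂w = 4 × 4 = 16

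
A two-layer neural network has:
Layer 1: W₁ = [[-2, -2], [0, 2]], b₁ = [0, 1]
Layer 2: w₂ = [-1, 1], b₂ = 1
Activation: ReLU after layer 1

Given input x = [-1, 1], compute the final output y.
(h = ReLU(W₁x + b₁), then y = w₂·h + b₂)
y = 4

Layer 1 pre-activation: z₁ = [0, 3]
After ReLU: h = [0, 3]
Layer 2 output: y = -1×0 + 1×3 + 1 = 4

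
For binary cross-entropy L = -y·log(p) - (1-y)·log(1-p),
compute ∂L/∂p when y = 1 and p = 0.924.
∂L/∂p = -1.082

∂L/∂p = -y/p + (1-y)/(1-p) = -1/0.924 + 0 = -1.082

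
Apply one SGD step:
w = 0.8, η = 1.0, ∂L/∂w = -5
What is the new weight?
w_new = 5.8

w_new = w - η·∂L/∂w = 0.8 - 1.0×(-5) = 0.8 - (-5) = 5.8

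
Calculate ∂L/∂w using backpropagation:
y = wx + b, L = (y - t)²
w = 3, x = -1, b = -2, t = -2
∂L/∂w = 6

y = wx + b = (3)(-1) + -2 = -5
∂L/∂y = 2(y - t) = 2(-5 - -2) = -6
∂y/∂w = x = -1
∂L/∂w = ∂L/∂y · ∂y/∂w = -6 × -1 = 6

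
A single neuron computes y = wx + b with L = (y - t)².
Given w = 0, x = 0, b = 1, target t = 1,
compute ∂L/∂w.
∂L/∂w = 0

y = wx + b = (0)(0) + 1 = 1
∂L/∂y = 2(y - t) = 2(1 - 1) = 0
∂y/∂w = x = 0
∂L/∂w = ∂L/∂y · ∂y/∂w = 0 × 0 = 0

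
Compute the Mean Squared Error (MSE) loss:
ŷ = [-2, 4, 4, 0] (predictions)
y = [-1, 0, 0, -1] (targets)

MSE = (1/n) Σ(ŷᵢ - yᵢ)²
MSE = 8.5

MSE = (1/4)((-2--1)² + (4-0)² + (4-0)² + (0--1)²) = (1/4)(1 + 16 + 16 + 1) = 8.5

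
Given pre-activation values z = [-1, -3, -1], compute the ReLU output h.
h = [0, 0, 0]

ReLU applied element-wise: max(0,-1)=0, max(0,-3)=0, max(0,-1)=0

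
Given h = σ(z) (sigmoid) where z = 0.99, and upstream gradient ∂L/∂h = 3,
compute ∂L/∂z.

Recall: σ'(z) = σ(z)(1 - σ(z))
∂L/∂z = 0.5926

σ(0.99) = 0.7291
σ'(0.99) = σ(0.99)(1 - σ(0.99)) = 0.7291 × 0.2709 = 0.1975
∂L/∂z = ∂L/∂h · σ'(z) = 3 × 0.1975 = 0.5926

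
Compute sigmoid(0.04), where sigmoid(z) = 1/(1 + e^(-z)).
0.51

sigmoid(0.04) = 1/(1 + e^(-0.04)) = 1/(1 + 0.9608) = 0.51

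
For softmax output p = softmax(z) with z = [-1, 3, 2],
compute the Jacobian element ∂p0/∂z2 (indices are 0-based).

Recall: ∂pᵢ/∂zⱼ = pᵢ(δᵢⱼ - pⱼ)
∂p0/∂z2 = -0.003507

p = softmax(z) = [0.01321, 0.7214, 0.2654]
p0 = 0.01321, p2 = 0.2654

∂p0/∂z2 = -p0 × p2 = -0.01321 × 0.2654 = -0.003507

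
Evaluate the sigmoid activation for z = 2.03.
0.8839

sigmoid(2.03) = 1/(1 + e^(-2.03)) = 1/(1 + 0.1313) = 0.8839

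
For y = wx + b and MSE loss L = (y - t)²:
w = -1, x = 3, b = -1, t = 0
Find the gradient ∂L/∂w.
∂L/∂w = -24

y = wx + b = (-1)(3) + -1 = -4
∂L/∂y = 2(y - t) = 2(-4 - 0) = -8
∂y/∂w = x = 3
∂L/∂w = ∂L/∂y · ∂y/∂w = -8 × 3 = -24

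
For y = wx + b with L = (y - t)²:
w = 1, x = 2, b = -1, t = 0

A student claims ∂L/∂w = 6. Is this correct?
Incorrect

y = (1)(2) + -1 = 1
∂L/∂y = 2(y - t) = 2(1 - 0) = 2
∂y/∂w = x = 2
∂L/∂w = 2 × 2 = 4

Claimed value: 6
Incorrect: The correct gradient is 4.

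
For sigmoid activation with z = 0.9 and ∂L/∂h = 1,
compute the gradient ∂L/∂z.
∂L/∂z = 0.2055

σ(0.9) = 0.7109
σ'(0.9) = σ(0.9)(1 - σ(0.9)) = 0.7109 × 0.2891 = 0.2055
∂L/∂z = ∂L/∂h · σ'(z) = 1 × 0.2055 = 0.2055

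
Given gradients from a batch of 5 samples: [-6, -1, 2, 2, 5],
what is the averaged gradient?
Average gradient = 0.4

Average = (1/5)(-6 + -1 + 2 + 2 + 5) = 2/5 = 0.4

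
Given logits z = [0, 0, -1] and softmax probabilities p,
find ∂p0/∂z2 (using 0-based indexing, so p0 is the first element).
∂p0/∂z2 = -0.06561

p = softmax(z) = [0.4223, 0.4223, 0.1554]
p0 = 0.4223, p2 = 0.1554

∂p0/∂z2 = -p0 × p2 = -0.4223 × 0.1554 = -0.06561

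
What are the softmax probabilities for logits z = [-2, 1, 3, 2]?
p = [0.0045, 0.0896, 0.6623, 0.2436]

exp(z) = [0.1353, 2.718, 20.09, 7.389]
Sum = 30.33
p = [0.0045, 0.0896, 0.6623, 0.2436]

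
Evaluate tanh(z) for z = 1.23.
0.8426

tanh(1.23) = (e^(1.23) - e^(-1.23))/(e^(1.23) + e^(-1.23)) = 0.8426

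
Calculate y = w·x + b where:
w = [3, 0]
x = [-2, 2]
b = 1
y = -5

y = (3)(-2) + (0)(2) + 1 = -5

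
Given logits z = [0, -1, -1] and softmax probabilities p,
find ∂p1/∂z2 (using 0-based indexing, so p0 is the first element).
∂p1/∂z2 = -0.04492

p = softmax(z) = [0.5761, 0.2119, 0.2119]
p1 = 0.2119, p2 = 0.2119

∂p1/∂z2 = -p1 × p2 = -0.2119 × 0.2119 = -0.04492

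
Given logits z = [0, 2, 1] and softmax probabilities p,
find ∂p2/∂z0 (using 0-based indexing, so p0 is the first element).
∂p2/∂z0 = -0.02203

p = softmax(z) = [0.09003, 0.6652, 0.2447]
p2 = 0.2447, p0 = 0.09003

∂p2/∂z0 = -p2 × p0 = -0.2447 × 0.09003 = -0.02203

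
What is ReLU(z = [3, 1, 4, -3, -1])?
h = [3, 1, 4, 0, 0]

ReLU applied element-wise: max(0,3)=3, max(0,1)=1, max(0,4)=4, max(0,-3)=0, max(0,-1)=0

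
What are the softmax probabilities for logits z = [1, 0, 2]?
p = [0.2447, 0.09, 0.6652]

exp(z) = [2.718, 1, 7.389]
Sum = 11.11
p = [0.2447, 0.09, 0.6652]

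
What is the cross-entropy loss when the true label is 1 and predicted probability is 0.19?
L = 1.661

L = -1·log(0.19) - 0·log(0.81) = -log(0.19) = 1.661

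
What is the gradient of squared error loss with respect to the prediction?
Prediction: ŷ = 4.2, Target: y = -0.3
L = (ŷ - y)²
∂L/∂ŷ = 9.0

∂L/∂ŷ = 2(ŷ - y) = 2(4.2 - -0.3) = 2(4.5) = 9.0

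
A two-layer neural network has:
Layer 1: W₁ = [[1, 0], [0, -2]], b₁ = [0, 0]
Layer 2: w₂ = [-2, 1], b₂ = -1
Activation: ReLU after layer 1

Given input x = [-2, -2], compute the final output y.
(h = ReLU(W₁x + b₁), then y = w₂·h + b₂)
y = 3

Layer 1 pre-activation: z₁ = [-2, 4]
After ReLU: h = [0, 4]
Layer 2 output: y = -2×0 + 1×4 + -1 = 3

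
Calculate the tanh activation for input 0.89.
0.7114

tanh(0.89) = (e^(0.89) - e^(-0.89))/(e^(0.89) + e^(-0.89)) = 0.7114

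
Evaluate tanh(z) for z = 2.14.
0.9727

tanh(2.14) = (e^(2.14) - e^(-2.14))/(e^(2.14) + e^(-2.14)) = 0.9727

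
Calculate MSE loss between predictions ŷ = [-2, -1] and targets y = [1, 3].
MSE = 12.5

MSE = (1/2)((-2-1)² + (-1-3)²) = (1/2)(9 + 16) = 12.5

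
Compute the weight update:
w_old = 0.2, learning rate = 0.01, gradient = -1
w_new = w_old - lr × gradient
w_new = 0.21

w_new = w - η·∂L/∂w = 0.2 - 0.01×(-1) = 0.2 - (-0.01) = 0.21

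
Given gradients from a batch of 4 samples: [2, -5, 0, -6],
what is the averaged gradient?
Average gradient = -2.25

Average = (1/4)(2 + -5 + 0 + -6) = -9/4 = -2.25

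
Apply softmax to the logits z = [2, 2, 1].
p = [0.4223, 0.4223, 0.1554]

exp(z) = [7.389, 7.389, 2.718]
Sum = 17.5
p = [0.4223, 0.4223, 0.1554]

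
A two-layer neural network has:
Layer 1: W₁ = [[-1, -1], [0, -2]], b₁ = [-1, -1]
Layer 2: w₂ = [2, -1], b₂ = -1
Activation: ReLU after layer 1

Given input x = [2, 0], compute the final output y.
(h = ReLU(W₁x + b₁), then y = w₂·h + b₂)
y = -1

Layer 1 pre-activation: z₁ = [-3, -1]
After ReLU: h = [0, 0]
Layer 2 output: y = 2×0 + -1×0 + -1 = -1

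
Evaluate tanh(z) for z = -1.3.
-0.8617

tanh(-1.3) = (e^(-1.3) - e^(1.3))/(e^(-1.3) + e^(1.3)) = -0.8617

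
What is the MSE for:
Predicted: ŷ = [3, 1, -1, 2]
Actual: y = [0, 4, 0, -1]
MSE = 7

MSE = (1/4)((3-0)² + (1-4)² + (-1-0)² + (2--1)²) = (1/4)(9 + 9 + 1 + 9) = 7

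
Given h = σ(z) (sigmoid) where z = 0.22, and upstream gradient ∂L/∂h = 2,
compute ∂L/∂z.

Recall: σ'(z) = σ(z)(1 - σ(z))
∂L/∂z = 0.494

σ(0.22) = 0.5548
σ'(0.22) = σ(0.22)(1 - σ(0.22)) = 0.5548 × 0.4452 = 0.247
∂L/∂z = ∂L/∂h · σ'(z) = 2 × 0.247 = 0.494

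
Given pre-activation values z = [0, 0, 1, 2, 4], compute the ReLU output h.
h = [0, 0, 1, 2, 4]

ReLU applied element-wise: max(0,0)=0, max(0,0)=0, max(0,1)=1, max(0,2)=2, max(0,4)=4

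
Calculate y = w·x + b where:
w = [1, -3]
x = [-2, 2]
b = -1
y = -9

y = (1)(-2) + (-3)(2) + -1 = -9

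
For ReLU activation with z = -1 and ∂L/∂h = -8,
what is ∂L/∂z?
∂L/∂z = 0

h = ReLU(-1) = 0
Since z < 0: ∂h/∂z = 0
∂L/∂z = ∂L/∂h · ∂h/∂z = -8 × 0 = 0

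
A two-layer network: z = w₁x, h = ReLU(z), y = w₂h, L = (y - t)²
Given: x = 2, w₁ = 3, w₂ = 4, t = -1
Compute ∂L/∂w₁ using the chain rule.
∂L/∂w₁ = 400

Forward pass:
z = w₁x = 3×2 = 6
h = ReLU(6) = 6
y = w₂h = 4×6 = 24

Backward pass:
∂L/∂y = 2(y - t) = 2(24 - -1) = 50
∂y/∂h = w₂ = 4
∂h/∂z = 1 (ReLU derivative)
∂z/∂w₁ = x = 2

∂L/∂w₁ = 50 × 4 × 1 × 2 = 400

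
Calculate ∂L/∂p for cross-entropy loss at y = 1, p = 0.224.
∂L/∂p = -4.464

∂L/∂p = -y/p + (1-y)/(1-p) = -1/0.224 + 0 = -4.464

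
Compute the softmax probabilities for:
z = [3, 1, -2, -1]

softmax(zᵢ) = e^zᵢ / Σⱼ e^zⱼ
p = [0.8618, 0.1166, 0.0058, 0.0158]

exp(z) = [20.09, 2.718, 0.1353, 0.3679]
Sum = 23.31
p = [0.8618, 0.1166, 0.0058, 0.0158]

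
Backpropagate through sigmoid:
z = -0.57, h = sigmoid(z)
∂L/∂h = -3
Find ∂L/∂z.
∂L/∂z = -0.6922

σ(-0.57) = 0.3612
σ'(-0.57) = σ(-0.57)(1 - σ(-0.57)) = 0.3612 × 0.6388 = 0.2307
∂L/∂z = ∂L/∂h · σ'(z) = -3 × 0.2307 = -0.6922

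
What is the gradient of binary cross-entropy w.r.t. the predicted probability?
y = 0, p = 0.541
∂L/∂p = 2.179

∂L/∂p = -y/p + (1-y)/(1-p) = 0 + 1/0.459 = 2.179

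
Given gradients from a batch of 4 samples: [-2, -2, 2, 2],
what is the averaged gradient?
Average gradient = 0

Average = (1/4)(-2 + -2 + 2 + 2) = 0/4 = 0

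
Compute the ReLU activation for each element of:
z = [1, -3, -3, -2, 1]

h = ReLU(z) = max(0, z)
h = [1, 0, 0, 0, 1]

ReLU applied element-wise: max(0,1)=1, max(0,-3)=0, max(0,-3)=0, max(0,-2)=0, max(0,1)=1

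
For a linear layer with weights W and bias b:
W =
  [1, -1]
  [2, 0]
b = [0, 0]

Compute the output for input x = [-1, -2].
y = [1, -2]

Wx = [1×-1 + -1×-2, 2×-1 + 0×-2]
   = [1, -2]
y = Wx + b = [1 + 0, -2 + 0] = [1, -2]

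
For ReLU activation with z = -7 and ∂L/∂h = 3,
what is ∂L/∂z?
∂L/∂z = 0

h = ReLU(-7) = 0
Since z < 0: ∂h/∂z = 0
∂L/∂z = ∂L/∂h · ∂h/∂z = 3 × 0 = 0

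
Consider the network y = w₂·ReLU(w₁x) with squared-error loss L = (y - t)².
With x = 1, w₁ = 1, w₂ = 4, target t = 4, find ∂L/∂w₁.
∂L/∂w₁ = 0

Forward pass:
z = w₁x = 1×1 = 1
h = ReLU(1) = 1
y = w₂h = 4×1 = 4

Backward pass:
∂L/∂y = 2(y - t) = 2(4 - 4) = 0
∂y/∂h = w₂ = 4
∂h/∂z = 1 (ReLU derivative)
∂z/∂w₁ = x = 1

∂L/∂w₁ = 0 × 4 × 1 × 1 = 0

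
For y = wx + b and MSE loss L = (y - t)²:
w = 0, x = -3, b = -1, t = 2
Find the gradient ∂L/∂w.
∂L/∂w = 18

y = wx + b = (0)(-3) + -1 = -1
∂L/∂y = 2(y - t) = 2(-1 - 2) = -6
∂y/∂w = x = -3
∂L/∂w = ∂L/∂y · ∂y/∂w = -6 × -3 = 18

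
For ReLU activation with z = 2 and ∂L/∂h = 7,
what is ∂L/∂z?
∂L/∂z = 7

h = ReLU(2) = 2
Since z > 0: ∂h/∂z = 1
∂L/∂z = ∂L/∂h · ∂h/∂z = 7 × 1 = 7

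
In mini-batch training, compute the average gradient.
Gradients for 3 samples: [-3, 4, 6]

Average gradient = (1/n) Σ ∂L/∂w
Average gradient = 2.333

Average = (1/3)(-3 + 4 + 6) = 7/3 = 2.333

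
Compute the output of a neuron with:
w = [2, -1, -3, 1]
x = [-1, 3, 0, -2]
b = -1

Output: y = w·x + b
y = -8

y = (2)(-1) + (-1)(3) + (-3)(0) + (1)(-2) + -1 = -8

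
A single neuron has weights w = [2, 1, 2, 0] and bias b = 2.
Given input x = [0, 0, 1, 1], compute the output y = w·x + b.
y = 4

y = (2)(0) + (1)(0) + (2)(1) + (0)(1) + 2 = 4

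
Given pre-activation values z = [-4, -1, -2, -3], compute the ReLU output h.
h = [0, 0, 0, 0]

ReLU applied element-wise: max(0,-4)=0, max(0,-1)=0, max(0,-2)=0, max(0,-3)=0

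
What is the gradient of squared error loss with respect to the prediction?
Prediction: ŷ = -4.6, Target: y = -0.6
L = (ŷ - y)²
∂L/∂ŷ = -8.0

∂L/∂ŷ = 2(ŷ - y) = 2(-4.6 - -0.6) = 2(-4.0) = -8.0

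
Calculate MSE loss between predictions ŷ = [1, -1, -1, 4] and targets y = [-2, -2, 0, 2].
MSE = 3.75

MSE = (1/4)((1--2)² + (-1--2)² + (-1-0)² + (4-2)²) = (1/4)(9 + 1 + 1 + 4) = 3.75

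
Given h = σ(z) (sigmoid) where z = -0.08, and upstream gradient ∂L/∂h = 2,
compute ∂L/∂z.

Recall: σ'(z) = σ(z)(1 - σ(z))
∂L/∂z = 0.4992

σ(-0.08) = 0.48
σ'(-0.08) = σ(-0.08)(1 - σ(-0.08)) = 0.48 × 0.52 = 0.2496
∂L/∂z = ∂L/∂h · σ'(z) = 2 × 0.2496 = 0.4992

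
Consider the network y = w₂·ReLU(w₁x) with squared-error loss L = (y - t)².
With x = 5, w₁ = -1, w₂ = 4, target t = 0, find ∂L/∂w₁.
∂L/∂w₁ = 0

Forward pass:
z = w₁x = -1×5 = -5
h = ReLU(-5) = 0
y = w₂h = 4×0 = 0

Backward pass:
∂L/∂y = 2(y - t) = 2(0 - 0) = 0
∂y/∂h = w₂ = 4
∂h/∂z = 0 (ReLU derivative)
∂z/∂w₁ = x = 5

∂L/∂w₁ = 0 × 4 × 0 × 5 = 0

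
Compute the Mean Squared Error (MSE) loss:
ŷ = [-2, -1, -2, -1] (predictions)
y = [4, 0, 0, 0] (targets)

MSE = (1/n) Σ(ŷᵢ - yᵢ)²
MSE = 10.5

MSE = (1/4)((-2-4)² + (-1-0)² + (-2-0)² + (-1-0)²) = (1/4)(36 + 1 + 4 + 1) = 10.5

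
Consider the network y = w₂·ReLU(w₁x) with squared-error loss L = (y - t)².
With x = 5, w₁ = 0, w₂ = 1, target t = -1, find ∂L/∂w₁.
∂L/∂w₁ = 0

Forward pass:
z = w₁x = 0×5 = 0
h = ReLU(0) = 0
y = w₂h = 1×0 = 0

Backward pass:
∂L/∂y = 2(y - t) = 2(0 - -1) = 2
∂y/∂h = w₂ = 1
∂h/∂z = 0 (ReLU derivative)
∂z/∂w₁ = x = 5

∂L/∂w₁ = 2 × 1 × 0 × 5 = 0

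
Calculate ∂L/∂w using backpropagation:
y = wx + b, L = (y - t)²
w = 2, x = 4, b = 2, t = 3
∂L/∂w = 56

y = wx + b = (2)(4) + 2 = 10
∂L/∂y = 2(y - t) = 2(10 - 3) = 14
∂y/∂w = x = 4
∂L/∂w = ∂L/∂y · ∂y/∂w = 14 × 4 = 56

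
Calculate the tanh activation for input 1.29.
0.8591

tanh(1.29) = (e^(1.29) - e^(-1.29))/(e^(1.29) + e^(-1.29)) = 0.8591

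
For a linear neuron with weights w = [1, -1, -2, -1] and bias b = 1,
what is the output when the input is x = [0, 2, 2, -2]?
y = -3

y = (1)(0) + (-1)(2) + (-2)(2) + (-1)(-2) + 1 = -3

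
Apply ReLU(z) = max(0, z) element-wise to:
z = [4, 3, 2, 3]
h = [4, 3, 2, 3]

ReLU applied element-wise: max(0,4)=4, max(0,3)=3, max(0,2)=2, max(0,3)=3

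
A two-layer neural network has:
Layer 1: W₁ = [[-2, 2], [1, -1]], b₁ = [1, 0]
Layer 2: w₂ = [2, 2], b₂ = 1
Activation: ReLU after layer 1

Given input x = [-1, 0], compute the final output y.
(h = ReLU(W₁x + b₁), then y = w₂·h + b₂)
y = 7

Layer 1 pre-activation: z₁ = [3, -1]
After ReLU: h = [3, 0]
Layer 2 output: y = 2×3 + 2×0 + 1 = 7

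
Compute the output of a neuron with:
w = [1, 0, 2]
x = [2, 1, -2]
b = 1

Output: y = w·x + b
y = -1

y = (1)(2) + (0)(1) + (2)(-2) + 1 = -1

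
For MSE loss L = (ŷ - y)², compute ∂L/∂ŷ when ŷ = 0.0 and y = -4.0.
∂L/∂ŷ = 8.0

∂L/∂ŷ = 2(ŷ - y) = 2(0.0 - -4.0) = 2(4.0) = 8.0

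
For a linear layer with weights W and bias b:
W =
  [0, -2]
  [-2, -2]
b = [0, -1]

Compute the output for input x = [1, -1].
y = [2, -1]

Wx = [0×1 + -2×-1, -2×1 + -2×-1]
   = [2, 0]
y = Wx + b = [2 + 0, 0 + -1] = [2, -1]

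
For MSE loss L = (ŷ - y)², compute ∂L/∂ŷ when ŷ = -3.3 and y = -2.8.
∂L/∂ŷ = -1.0

∂L/∂ŷ = 2(ŷ - y) = 2(-3.3 - -2.8) = 2(-0.5) = -1.0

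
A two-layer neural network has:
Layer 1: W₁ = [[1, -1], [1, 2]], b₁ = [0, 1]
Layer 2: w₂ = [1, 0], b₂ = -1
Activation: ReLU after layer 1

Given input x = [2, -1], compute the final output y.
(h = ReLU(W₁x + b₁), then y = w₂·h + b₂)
y = 2

Layer 1 pre-activation: z₁ = [3, 1]
After ReLU: h = [3, 1]
Layer 2 output: y = 1×3 + 0×1 + -1 = 2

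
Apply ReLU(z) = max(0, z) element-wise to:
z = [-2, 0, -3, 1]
h = [0, 0, 0, 1]

ReLU applied element-wise: max(0,-2)=0, max(0,0)=0, max(0,-3)=0, max(0,1)=1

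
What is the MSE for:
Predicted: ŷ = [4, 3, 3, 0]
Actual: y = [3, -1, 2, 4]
MSE = 8.5

MSE = (1/4)((4-3)² + (3--1)² + (3-2)² + (0-4)²) = (1/4)(1 + 16 + 1 + 16) = 8.5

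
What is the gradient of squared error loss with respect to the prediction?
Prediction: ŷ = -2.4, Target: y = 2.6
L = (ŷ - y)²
∂L/∂ŷ = -10.0

∂L/∂ŷ = 2(ŷ - y) = 2(-2.4 - 2.6) = 2(-5.0) = -10.0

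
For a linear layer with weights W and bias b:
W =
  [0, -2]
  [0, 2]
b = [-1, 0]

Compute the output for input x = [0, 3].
y = [-7, 6]

Wx = [0×0 + -2×3, 0×0 + 2×3]
   = [-6, 6]
y = Wx + b = [-6 + -1, 6 + 0] = [-7, 6]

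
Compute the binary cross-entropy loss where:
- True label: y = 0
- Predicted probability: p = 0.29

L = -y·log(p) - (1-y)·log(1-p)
L = 0.3425

L = -0·log(0.29) - 1·log(0.71) = -log(0.71) = 0.3425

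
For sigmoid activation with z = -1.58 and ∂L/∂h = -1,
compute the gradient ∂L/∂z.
∂L/∂z = -0.1416

σ(-1.58) = 0.1708
σ'(-1.58) = σ(-1.58)(1 - σ(-1.58)) = 0.1708 × 0.8292 = 0.1416
∂L/∂z = ∂L/∂h · σ'(z) = -1 × 0.1416 = -0.1416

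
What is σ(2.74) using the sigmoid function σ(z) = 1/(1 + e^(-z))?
0.9393

sigmoid(2.74) = 1/(1 + e^(-2.74)) = 1/(1 + 0.06457) = 0.9393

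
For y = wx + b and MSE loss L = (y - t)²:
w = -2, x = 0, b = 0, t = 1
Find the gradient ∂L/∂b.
∂L/∂b = -2

y = wx + b = (-2)(0) + 0 = 0
∂L/∂y = 2(y - t) = 2(0 - 1) = -2
∂y/∂b = 1
∂L/∂b = ∂L/∂y · ∂y/∂b = -2 × 1 = -2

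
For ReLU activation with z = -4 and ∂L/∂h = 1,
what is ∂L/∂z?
∂L/∂z = 0

h = ReLU(-4) = 0
Since z < 0: ∂h/∂z = 0
∂L/∂z = ∂L/∂h · ∂h/∂z = 1 × 0 = 0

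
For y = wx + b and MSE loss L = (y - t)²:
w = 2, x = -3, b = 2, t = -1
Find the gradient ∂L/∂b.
∂L/∂b = -6

y = wx + b = (2)(-3) + 2 = -4
∂L/∂y = 2(y - t) = 2(-4 - -1) = -6
∂y/∂b = 1
∂L/∂b = ∂L/∂y · ∂y/∂b = -6 × 1 = -6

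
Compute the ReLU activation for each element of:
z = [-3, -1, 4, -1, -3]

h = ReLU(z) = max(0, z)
h = [0, 0, 4, 0, 0]

ReLU applied element-wise: max(0,-3)=0, max(0,-1)=0, max(0,4)=4, max(0,-1)=0, max(0,-3)=0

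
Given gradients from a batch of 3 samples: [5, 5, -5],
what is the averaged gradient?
Average gradient = 1.667

Average = (1/3)(5 + 5 + -5) = 5/3 = 1.667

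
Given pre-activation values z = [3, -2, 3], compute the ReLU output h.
h = [3, 0, 3]

ReLU applied element-wise: max(0,3)=3, max(0,-2)=0, max(0,3)=3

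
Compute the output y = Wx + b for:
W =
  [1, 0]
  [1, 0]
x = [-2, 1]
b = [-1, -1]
y = [-3, -3]

Wx = [1×-2 + 0×1, 1×-2 + 0×1]
   = [-2, -2]
y = Wx + b = [-2 + -1, -2 + -1] = [-3, -3]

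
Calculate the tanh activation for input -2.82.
-0.9929

tanh(-2.82) = (e^(-2.82) - e^(2.82))/(e^(-2.82) + e^(2.82)) = -0.9929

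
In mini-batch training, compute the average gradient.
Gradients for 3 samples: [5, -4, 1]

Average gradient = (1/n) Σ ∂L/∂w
Average gradient = 0.6667

Average = (1/3)(5 + -4 + 1) = 2/3 = 0.6667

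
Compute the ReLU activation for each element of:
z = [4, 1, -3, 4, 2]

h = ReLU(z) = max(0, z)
h = [4, 1, 0, 4, 2]

ReLU applied element-wise: max(0,4)=4, max(0,1)=1, max(0,-3)=0, max(0,4)=4, max(0,2)=2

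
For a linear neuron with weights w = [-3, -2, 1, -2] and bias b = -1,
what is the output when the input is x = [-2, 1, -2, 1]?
y = -1

y = (-3)(-2) + (-2)(1) + (1)(-2) + (-2)(1) + -1 = -1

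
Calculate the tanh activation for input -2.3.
-0.9801

tanh(-2.3) = (e^(-2.3) - e^(2.3))/(e^(-2.3) + e^(2.3)) = -0.9801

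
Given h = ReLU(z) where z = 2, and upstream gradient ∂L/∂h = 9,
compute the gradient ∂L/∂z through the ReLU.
∂L/∂z = 9

h = ReLU(2) = 2
Since z > 0: ∂h/∂z = 1
∂L/∂z = ∂L/∂h · ∂h/∂z = 9 × 1 = 9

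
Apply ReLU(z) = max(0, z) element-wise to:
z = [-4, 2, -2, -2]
h = [0, 2, 0, 0]

ReLU applied element-wise: max(0,-4)=0, max(0,2)=2, max(0,-2)=0, max(0,-2)=0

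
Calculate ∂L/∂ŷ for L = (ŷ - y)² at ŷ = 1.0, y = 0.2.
∂L/∂ŷ = 1.6

∂L/∂ŷ = 2(ŷ - y) = 2(1.0 - 0.2) = 2(0.8) = 1.6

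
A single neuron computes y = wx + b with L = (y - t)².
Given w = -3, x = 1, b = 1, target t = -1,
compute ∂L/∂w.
∂L/∂w = -2

y = wx + b = (-3)(1) + 1 = -2
∂L/∂y = 2(y - t) = 2(-2 - -1) = -2
∂y/∂w = x = 1
∂L/∂w = ∂L/∂y · ∂y/∂w = -2 × 1 = -2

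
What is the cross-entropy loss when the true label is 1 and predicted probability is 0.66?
L = 0.4155

L = -1·log(0.66) - 0·log(0.34) = -log(0.66) = 0.4155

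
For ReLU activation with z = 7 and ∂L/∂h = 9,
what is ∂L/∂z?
∂L/∂z = 9

h = ReLU(7) = 7
Since z > 0: ∂h/∂z = 1
∂L/∂z = ∂L/∂h · ∂h/∂z = 9 × 1 = 9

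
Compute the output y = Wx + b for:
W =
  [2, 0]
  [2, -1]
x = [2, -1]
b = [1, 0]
y = [5, 5]

Wx = [2×2 + 0×-1, 2×2 + -1×-1]
   = [4, 5]
y = Wx + b = [4 + 1, 5 + 0] = [5, 5]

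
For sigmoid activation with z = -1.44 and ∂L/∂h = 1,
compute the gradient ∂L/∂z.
∂L/∂z = 0.1549

σ(-1.44) = 0.1915
σ'(-1.44) = σ(-1.44)(1 - σ(-1.44)) = 0.1915 × 0.8085 = 0.1549
∂L/∂z = ∂L/∂h · σ'(z) = 1 × 0.1549 = 0.1549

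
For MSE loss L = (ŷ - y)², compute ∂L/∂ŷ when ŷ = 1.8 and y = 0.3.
∂L/∂ŷ = 3.0

∂L/∂ŷ = 2(ŷ - y) = 2(1.8 - 0.3) = 2(1.5) = 3.0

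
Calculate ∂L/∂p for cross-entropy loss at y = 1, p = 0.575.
∂L/∂p = -1.739

∂L/∂p = -y/p + (1-y)/(1-p) = -1/0.575 + 0 = -1.739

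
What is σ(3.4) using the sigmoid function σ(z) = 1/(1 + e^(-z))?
0.9677

sigmoid(3.4) = 1/(1 + e^(-3.4)) = 1/(1 + 0.03337) = 0.9677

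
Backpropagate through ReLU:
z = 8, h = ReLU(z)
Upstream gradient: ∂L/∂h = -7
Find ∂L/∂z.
∂L/∂z = -7

h = ReLU(8) = 8
Since z > 0: ∂h/∂z = 1
∂L/∂z = ∂L/∂h · ∂h/∂z = -7 × 1 = -7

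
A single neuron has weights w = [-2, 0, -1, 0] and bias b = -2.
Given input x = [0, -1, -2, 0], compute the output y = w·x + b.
y = 0

y = (-2)(0) + (0)(-1) + (-1)(-2) + (0)(0) + -2 = 0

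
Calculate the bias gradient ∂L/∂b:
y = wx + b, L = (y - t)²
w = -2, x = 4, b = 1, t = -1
∂L/∂b = -12

y = wx + b = (-2)(4) + 1 = -7
∂L/∂y = 2(y - t) = 2(-7 - -1) = -12
∂y/∂b = 1
∂L/∂b = ∂L/∂y · ∂y/∂b = -12 × 1 = -12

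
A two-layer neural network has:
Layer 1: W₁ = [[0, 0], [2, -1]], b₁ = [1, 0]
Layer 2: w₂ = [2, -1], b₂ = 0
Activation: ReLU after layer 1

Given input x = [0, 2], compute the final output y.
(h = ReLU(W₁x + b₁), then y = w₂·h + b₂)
y = 2

Layer 1 pre-activation: z₁ = [1, -2]
After ReLU: h = [1, 0]
Layer 2 output: y = 2×1 + -1×0 + 0 = 2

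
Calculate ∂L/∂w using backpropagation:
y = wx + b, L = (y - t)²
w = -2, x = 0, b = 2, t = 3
∂L/∂w = 0

y = wx + b = (-2)(0) + 2 = 2
∂L/∂y = 2(y - t) = 2(2 - 3) = -2
∂y/∂w = x = 0
∂L/∂w = ∂L/∂y · ∂y/∂w = -2 × 0 = 0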